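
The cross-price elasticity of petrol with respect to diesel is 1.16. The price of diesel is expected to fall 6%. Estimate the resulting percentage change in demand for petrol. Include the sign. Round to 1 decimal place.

-7.0%

%ΔQ ≈ ε × %ΔP of diesel = 1.16 × (-6%) = -7.0%.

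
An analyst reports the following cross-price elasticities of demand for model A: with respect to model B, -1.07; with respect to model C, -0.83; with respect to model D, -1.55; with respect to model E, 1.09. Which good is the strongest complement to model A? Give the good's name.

Complements have ε < 0. The most negative value is -1.55 (model D).

model D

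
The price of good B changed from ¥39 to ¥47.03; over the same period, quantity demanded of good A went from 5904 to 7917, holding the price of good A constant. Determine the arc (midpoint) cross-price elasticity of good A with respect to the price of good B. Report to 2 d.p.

1.56

ΔQ_A = 7917 − 5904 = 2013; ΔP_B = 47.03 − 39 = 8.03.
Midpoints: Q̄_A = 6910.5, P̄_B = 43.02.
ε = (ΔQ_A/Q̄_A)/(ΔP_B/P̄_B) = (2013/6910.5)/(8.03/43.02) ≈ 1.56.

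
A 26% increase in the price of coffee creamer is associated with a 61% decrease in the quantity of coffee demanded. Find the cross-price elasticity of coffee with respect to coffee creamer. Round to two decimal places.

-2.35

ε = (%ΔQ of coffee) / (%ΔP of coffee creamer) = (-61%) / (26%) ≈ -2.35.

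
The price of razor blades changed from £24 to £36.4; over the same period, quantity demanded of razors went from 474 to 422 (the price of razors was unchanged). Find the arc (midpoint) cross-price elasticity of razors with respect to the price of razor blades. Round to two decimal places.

ΔQ_A = 422 − 474 = -52; ΔP_B = 36.4 − 24 = 12.4.
Midpoints: Q̄_A = 448.0, P̄_B = 30.20.
ε = (ΔQ_A/Q̄_A)/(ΔP_B/P̄_B) = (-52/448.0)/(12.4/30.20) ≈ -0.28.

-0.28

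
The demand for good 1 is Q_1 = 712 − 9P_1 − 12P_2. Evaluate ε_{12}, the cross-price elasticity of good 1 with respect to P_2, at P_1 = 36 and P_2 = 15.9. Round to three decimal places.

At P_1 = 36 and P_2 = 15.9: Q_1 = 197.2.
∂Q_1/∂P_2 = -12.
ε = (∂Q_1/∂P_2)(P_2/Q_1) = -12 × (15.9/197.2) ≈ -0.968.
Since ε < 0, good 1 and good 2 are complements.

-0.968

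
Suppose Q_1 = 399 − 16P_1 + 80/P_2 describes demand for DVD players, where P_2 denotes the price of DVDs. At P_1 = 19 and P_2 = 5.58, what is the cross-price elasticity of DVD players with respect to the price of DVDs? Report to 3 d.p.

-0.131

At P_1 = 19 and P_2 = 5.58: Q_1 = 109.337.
∂Q_1/∂P_2 = −80/P_2² = -2.5693.
ε = (∂Q_1/∂P_2)(P_2/Q_1) = -2.5693 × (5.58/109.337) ≈ -0.131.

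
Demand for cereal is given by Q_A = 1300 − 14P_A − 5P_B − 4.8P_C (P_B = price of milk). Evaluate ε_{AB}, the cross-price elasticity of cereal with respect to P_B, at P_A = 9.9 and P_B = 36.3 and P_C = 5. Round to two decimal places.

At P_A = 9.9 and P_B = 36.3 and P_C = 5: Q_A = 955.9.
∂Q_A/∂P_B = -5.
ε = (∂Q_A/∂P_B)(P_B/Q_A) = -5 × (36.3/955.9) ≈ -0.19.
Since ε < 0, cereal and milk are complements.

-0.19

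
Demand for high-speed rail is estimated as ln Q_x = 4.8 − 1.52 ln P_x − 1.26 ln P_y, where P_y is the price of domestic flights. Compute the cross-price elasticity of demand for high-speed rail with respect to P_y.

-1.26

In a log-linear (constant-elasticity) demand function, the coefficient on ln P_y is the cross-price elasticity.
ε = -1.26. Negative, so high-speed rail and domestic flights are complements.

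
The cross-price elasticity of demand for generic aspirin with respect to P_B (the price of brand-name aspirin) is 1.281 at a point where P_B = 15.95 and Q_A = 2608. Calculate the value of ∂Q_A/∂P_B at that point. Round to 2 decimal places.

209.46

ε = (∂Q_A/∂P_B)·(P_B/Q_A) ⇒ ∂Q_A/∂P_B = ε·Q_A/P_B = 1.281 × 2608/15.95 ≈ 209.46.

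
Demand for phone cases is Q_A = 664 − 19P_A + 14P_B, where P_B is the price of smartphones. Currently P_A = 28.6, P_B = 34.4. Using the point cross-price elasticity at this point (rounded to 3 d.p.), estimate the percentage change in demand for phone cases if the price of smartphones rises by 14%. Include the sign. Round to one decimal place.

11.2%

At P_A = 28.6, P_B = 34.4: Q_A = 602.2.
∂Q_A/∂P_B = 14.
ε = (∂Q_A/∂P_B)(P_B/Q_A) = 14.0000 × 34.4/602.2 ≈ 0.800.
%ΔQ_A ≈ ε × %ΔP_B = 0.800 × (14%) = 11.2%.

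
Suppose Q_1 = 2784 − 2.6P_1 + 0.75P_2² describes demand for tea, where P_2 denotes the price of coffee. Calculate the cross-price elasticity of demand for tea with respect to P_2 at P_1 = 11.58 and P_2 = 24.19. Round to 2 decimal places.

0.27

At P_1 = 11.58 and P_2 = 24.19: Q_1 = 3192.759.
∂Q_1/∂P_2 = 1.5P_2 = 1.5(24.19) = 36.2850.
ε = (∂Q_1/∂P_2)(P_2/Q_1) = 36.2850 × (24.19/3192.759) ≈ 0.27.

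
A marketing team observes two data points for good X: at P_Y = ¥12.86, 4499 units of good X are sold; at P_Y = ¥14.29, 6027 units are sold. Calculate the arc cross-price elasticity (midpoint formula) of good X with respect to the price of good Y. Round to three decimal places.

2.756

ΔQ_X = 6027 − 4499 = 1528; ΔP_Y = 14.29 − 12.86 = 1.43.
Midpoints: Q̄_X = 5263.0, P̄_Y = 13.57.
ε = (ΔQ_X/Q̄_X)/(ΔP_Y/P̄_Y) = (1528/5263.0)/(1.43/13.57) ≈ 2.756.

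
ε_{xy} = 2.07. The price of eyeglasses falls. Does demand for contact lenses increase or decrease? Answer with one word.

decrease

ε > 0 and the price of eyeglasses falls, so the quantity of contact lenses moves in the same direction: it decreases.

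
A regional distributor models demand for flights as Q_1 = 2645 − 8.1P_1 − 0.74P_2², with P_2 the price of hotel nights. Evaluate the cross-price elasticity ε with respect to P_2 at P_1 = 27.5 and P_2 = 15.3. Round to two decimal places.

At P_1 = 27.5 and P_2 = 15.3: Q_1 = 2249.023.
∂Q_1/∂P_2 = -1.48P_2 = -1.48(15.3) = -22.6440.
ε = (∂Q_1/∂P_2)(P_2/Q_1) = -22.6440 × (15.3/2249.023) ≈ -0.15.

-0.15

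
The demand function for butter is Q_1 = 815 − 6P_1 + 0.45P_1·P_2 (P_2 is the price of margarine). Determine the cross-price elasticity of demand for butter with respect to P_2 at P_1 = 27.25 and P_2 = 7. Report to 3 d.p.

0.116

At P_1 = 27.25 and P_2 = 7: Q_1 = 737.337.
∂Q_1/∂P_2 = 0.45P_1 = 0.45(27.25) = 12.2625.
ε = (∂Q_1/∂P_2)(P_2/Q_1) = 12.2625 × (7/737.337) ≈ 0.116.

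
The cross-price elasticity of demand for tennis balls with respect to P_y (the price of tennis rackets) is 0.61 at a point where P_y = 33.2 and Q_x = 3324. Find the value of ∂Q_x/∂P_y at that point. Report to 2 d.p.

ε = (∂Q_x/∂P_y)·(P_y/Q_x) ⇒ ∂Q_x/∂P_y = ε·Q_x/P_y = 0.61 × 3324/33.2 ≈ 61.07.

61.07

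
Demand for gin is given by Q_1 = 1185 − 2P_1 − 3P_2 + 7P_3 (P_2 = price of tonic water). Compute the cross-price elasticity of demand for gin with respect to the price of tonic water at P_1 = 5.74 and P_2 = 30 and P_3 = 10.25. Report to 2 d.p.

At P_1 = 5.74 and P_2 = 30 and P_3 = 10.25: Q_1 = 1155.27.
∂Q_1/∂P_2 = -3.
ε = (∂Q_1/∂P_2)(P_2/Q_1) = -3 × (30/1155.27) ≈ -0.08.
Since ε < 0, gin and tonic water are complements.

-0.08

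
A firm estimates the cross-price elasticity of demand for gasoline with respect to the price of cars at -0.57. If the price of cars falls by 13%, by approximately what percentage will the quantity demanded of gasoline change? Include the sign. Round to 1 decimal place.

7.4%

%ΔQ ≈ ε × %ΔP of cars = -0.57 × (-13%) = 7.4%.
Demand for gasoline rises by about 7.4%.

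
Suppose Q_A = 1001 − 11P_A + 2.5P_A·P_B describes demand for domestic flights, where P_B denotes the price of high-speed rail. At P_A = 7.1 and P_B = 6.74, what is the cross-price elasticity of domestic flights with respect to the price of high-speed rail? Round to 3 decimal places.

0.115

At P_A = 7.1 and P_B = 6.74: Q_A = 1042.535.
∂Q_A/∂P_B = 2.5P_A = 2.5(7.1) = 17.7500.
ε = (∂Q_A/∂P_B)(P_B/Q_A) = 17.7500 × (6.74/1042.535) ≈ 0.115.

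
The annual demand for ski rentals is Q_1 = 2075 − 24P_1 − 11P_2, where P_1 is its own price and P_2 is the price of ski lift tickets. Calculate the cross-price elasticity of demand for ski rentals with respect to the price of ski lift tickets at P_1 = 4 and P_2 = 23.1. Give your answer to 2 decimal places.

At P_1 = 4 and P_2 = 23.1: Q_1 = 1724.9.
∂Q_1/∂P_2 = -11.
ε = (∂Q_1/∂P_2)(P_2/Q_1) = -11 × (23.1/1724.9) ≈ -0.15.
Since ε < 0, ski rentals and ski lift tickets are complements.

-0.15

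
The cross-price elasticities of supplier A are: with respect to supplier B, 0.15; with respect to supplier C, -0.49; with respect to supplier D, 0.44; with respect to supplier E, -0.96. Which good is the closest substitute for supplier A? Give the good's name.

supplier D

Substitutes have ε > 0. Among the positive values, 0.44 (supplier D) is largest.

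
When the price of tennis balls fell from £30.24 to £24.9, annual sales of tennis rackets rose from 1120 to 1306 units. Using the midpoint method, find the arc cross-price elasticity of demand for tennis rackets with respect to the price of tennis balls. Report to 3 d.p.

ΔQ_A = 1306 − 1120 = 186; ΔP_B = 24.9 − 30.24 = -5.34.
Midpoints: Q̄_A = 1213.0, P̄_B = 27.57.
ε = (ΔQ_A/Q̄_A)/(ΔP_B/P̄_B) = (186/1213.0)/(-5.34/27.57) ≈ -0.792.

-0.792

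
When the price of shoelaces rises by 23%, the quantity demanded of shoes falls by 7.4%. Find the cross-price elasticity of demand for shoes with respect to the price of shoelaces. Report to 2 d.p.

-0.32

ε = (%ΔQ of shoes) / (%ΔP of shoelaces) = (-7.4%) / (23%) ≈ -0.32.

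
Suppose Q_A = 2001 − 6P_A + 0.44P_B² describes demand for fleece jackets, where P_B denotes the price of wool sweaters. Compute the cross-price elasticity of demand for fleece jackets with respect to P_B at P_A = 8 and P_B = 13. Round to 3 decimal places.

0.073

At P_A = 8 and P_B = 13: Q_A = 2027.36.
∂Q_A/∂P_B = 0.88P_B = 0.88(13) = 11.4400.
ε = (∂Q_A/∂P_B)(P_B/Q_A) = 11.4400 × (13/2027.36) ≈ 0.073.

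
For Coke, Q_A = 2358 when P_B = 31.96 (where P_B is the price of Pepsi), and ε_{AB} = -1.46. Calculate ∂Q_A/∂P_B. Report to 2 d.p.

-107.72

ε = (∂Q_A/∂P_B)·(P_B/Q_A) ⇒ ∂Q_A/∂P_B = ε·Q_A/P_B = -1.46 × 2358/31.96 ≈ -107.72.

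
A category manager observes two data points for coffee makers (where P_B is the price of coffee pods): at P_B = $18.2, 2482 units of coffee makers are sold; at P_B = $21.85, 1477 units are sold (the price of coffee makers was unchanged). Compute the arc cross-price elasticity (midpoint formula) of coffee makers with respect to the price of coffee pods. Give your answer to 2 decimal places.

-2.79

ΔQ_A = 1477 − 2482 = -1005; ΔP_B = 21.85 − 18.2 = 3.65.
Midpoints: Q̄_A = 1979.5, P̄_B = 20.02.
ε = (ΔQ_A/Q̄_A)/(ΔP_B/P̄_B) = (-1005/1979.5)/(3.65/20.02) ≈ -2.79.
ε < 0: coffee makers and coffee pods are complements.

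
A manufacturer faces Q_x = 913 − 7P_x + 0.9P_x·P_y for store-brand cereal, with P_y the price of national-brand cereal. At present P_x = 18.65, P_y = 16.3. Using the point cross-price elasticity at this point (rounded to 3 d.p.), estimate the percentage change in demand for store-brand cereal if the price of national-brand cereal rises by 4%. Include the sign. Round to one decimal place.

At P_x = 18.65, P_y = 16.3: Q_x = 1056.046.
∂Q_x/∂P_y = 0.9P_x = 16.7850.
ε = (∂Q_x/∂P_y)(P_y/Q_x) = 16.7850 × 16.3/1056.046 ≈ 0.259.
%ΔQ_x ≈ ε × %ΔP_y = 0.259 × (4%) = 1.0%.

1.0%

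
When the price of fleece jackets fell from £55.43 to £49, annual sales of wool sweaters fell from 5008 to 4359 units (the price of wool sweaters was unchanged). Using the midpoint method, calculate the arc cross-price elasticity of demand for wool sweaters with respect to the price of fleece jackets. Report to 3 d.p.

ΔQ_A = 4359 − 5008 = -649; ΔP_B = 49 − 55.43 = -6.43.
Midpoints: Q̄_A = 4683.5, P̄_B = 52.22.
ε = (ΔQ_A/Q̄_A)/(ΔP_B/P̄_B) = (-649/4683.5)/(-6.43/52.22) ≈ 1.125.
ε > 0: wool sweaters and fleece jackets are substitutes.

1.125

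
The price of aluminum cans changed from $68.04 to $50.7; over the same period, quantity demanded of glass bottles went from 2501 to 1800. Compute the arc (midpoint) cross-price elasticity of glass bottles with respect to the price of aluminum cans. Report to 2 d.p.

1.12

ΔQ_A = 1800 − 2501 = -701; ΔP_B = 50.7 − 68.04 = -17.34.
Midpoints: Q̄_A = 2150.5, P̄_B = 59.37.
ε = (ΔQ_A/Q̄_A)/(ΔP_B/P̄_B) = (-701/2150.5)/(-17.34/59.37) ≈ 1.12.
ε > 0: glass bottles and aluminum cans are substitutes.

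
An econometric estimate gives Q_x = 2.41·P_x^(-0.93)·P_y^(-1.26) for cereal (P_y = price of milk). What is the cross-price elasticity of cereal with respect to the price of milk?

-1.26

In a log-linear (constant-elasticity) demand function, the coefficient on the exponent of P_y is the cross-price elasticity.
ε = -1.26. Negative, so cereal and milk are complements.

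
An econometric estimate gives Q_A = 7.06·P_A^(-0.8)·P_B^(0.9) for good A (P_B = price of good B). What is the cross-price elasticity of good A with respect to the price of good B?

In a log-linear (constant-elasticity) demand function, the coefficient on the exponent of P_B is the cross-price elasticity.
ε = 0.90. Positive, so good A and good B are substitutes.

0.90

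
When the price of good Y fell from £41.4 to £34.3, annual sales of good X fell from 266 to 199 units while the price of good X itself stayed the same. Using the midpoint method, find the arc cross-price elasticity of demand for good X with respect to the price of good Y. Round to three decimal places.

ΔQ_X = 199 − 266 = -67; ΔP_Y = 34.3 − 41.4 = -7.1.
Midpoints: Q̄_X = 232.5, P̄_Y = 37.85.
ε = (ΔQ_X/Q̄_X)/(ΔP_Y/P̄_Y) = (-67/232.5)/(-7.1/37.85) ≈ 1.536.
ε > 0: good X and good Y are substitutes.

1.536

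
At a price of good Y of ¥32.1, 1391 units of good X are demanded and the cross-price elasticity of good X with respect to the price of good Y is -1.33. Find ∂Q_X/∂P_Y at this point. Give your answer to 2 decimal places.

ε = (∂Q_X/∂P_Y)·(P_Y/Q_X) ⇒ ∂Q_X/∂P_Y = ε·Q_X/P_Y = -1.33 × 1391/32.1 ≈ -57.63.

-57.63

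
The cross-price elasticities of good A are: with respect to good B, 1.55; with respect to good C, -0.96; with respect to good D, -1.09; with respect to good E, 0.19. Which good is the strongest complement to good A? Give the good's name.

good D

Complements have ε < 0. The most negative value is -1.09 (good D).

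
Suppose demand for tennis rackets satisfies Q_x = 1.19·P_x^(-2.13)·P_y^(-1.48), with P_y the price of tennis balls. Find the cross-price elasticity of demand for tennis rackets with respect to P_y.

-1.48

In a log-linear (constant-elasticity) demand function, the coefficient on the exponent of P_y is the cross-price elasticity.
ε = -1.48. Negative, so tennis rackets and tennis balls are complements.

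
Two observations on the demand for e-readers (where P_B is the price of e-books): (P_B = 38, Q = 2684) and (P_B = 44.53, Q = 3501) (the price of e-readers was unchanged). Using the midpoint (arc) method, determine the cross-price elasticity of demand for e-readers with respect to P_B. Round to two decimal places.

ΔQ_A = 3501 − 2684 = 817; ΔP_B = 44.53 − 38 = 6.53.
Midpoints: Q̄_A = 3092.5, P̄_B = 41.27.
ε = (ΔQ_A/Q̄_A)/(ΔP_B/P̄_B) = (817/3092.5)/(6.53/41.27) ≈ 1.67.

1.67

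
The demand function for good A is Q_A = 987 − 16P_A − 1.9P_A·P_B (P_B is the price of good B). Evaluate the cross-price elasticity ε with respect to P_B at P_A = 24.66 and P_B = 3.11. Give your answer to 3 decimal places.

At P_A = 24.66 and P_B = 3.11: Q_A = 446.724.
∂Q_A/∂P_B = -1.9P_A = -1.9(24.66) = -46.8540.
ε = (∂Q_A/∂P_B)(P_B/Q_A) = -46.8540 × (3.11/446.724) ≈ -0.326.

-0.326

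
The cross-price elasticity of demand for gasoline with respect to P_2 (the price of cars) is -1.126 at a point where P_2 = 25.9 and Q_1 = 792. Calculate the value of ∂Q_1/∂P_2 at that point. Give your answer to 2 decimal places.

-34.43

ε = (∂Q_1/∂P_2)·(P_2/Q_1) ⇒ ∂Q_1/∂P_2 = ε·Q_1/P_2 = -1.126 × 792/25.9 ≈ -34.43.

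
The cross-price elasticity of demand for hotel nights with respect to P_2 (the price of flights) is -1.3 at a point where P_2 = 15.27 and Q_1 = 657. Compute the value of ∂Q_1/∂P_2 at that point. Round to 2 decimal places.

ε = (∂Q_1/∂P_2)·(P_2/Q_1) ⇒ ∂Q_1/∂P_2 = ε·Q_1/P_2 = -1.3 × 657/15.27 ≈ -55.93.

-55.93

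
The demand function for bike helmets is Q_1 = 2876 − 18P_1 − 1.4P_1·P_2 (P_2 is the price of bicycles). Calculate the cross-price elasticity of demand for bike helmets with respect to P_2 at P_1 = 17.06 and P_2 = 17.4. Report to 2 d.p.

-0.19

At P_1 = 17.06 and P_2 = 17.4: Q_1 = 2153.338.
∂Q_1/∂P_2 = -1.4P_1 = -1.4(17.06) = -23.8840.
ε = (∂Q_1/∂P_2)(P_2/Q_1) = -23.8840 × (17.4/2153.338) ≈ -0.19.
ε < 0: complements.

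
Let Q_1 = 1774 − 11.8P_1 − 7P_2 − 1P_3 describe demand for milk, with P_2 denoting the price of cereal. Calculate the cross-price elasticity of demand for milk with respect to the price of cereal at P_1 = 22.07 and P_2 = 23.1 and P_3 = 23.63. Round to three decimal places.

-0.122

At P_1 = 22.07 and P_2 = 23.1 and P_3 = 23.63: Q_1 = 1328.244.
∂Q_1/∂P_2 = -7.
ε = (∂Q_1/∂P_2)(P_2/Q_1) = -7 × (23.1/1328.244) ≈ -0.122.
Since ε < 0, milk and cereal are complements.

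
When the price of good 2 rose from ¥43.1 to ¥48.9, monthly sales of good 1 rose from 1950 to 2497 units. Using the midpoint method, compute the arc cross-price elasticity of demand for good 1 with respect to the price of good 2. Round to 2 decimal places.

ΔQ_1 = 2497 − 1950 = 547; ΔP_2 = 48.9 − 43.1 = 5.8.
Midpoints: Q̄_1 = 2223.5, P̄_2 = 46.00.
ε = (ΔQ_1/Q̄_1)/(ΔP_2/P̄_2) = (547/2223.5)/(5.8/46.00) ≈ 1.95.

1.95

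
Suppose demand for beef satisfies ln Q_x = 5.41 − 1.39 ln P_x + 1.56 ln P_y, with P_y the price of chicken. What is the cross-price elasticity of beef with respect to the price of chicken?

In a log-linear (constant-elasticity) demand function, the coefficient on ln P_y is the cross-price elasticity.
ε = 1.56. Positive, so beef and chicken are substitutes.

1.56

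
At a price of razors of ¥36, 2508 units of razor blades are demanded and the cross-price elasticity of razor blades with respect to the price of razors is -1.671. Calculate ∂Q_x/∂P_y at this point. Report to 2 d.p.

ε = (∂Q_x/∂P_y)·(P_y/Q_x) ⇒ ∂Q_x/∂P_y = ε·Q_x/P_y = -1.671 × 2508/36 ≈ -116.41.

-116.41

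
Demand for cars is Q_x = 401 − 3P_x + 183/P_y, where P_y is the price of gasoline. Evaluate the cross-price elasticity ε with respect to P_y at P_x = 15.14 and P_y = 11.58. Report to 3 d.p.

At P_x = 15.14 and P_y = 11.58: Q_x = 371.383.
∂Q_x/∂P_y = −183/P_y² = -1.3647.
ε = (∂Q_x/∂P_y)(P_y/Q_x) = -1.3647 × (11.58/371.383) ≈ -0.043.

-0.043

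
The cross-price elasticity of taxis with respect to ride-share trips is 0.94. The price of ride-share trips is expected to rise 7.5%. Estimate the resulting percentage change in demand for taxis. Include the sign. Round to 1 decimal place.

7.1%

%ΔQ ≈ ε × %ΔP of ride-share trips = 0.94 × (7.5%) = 7.1%.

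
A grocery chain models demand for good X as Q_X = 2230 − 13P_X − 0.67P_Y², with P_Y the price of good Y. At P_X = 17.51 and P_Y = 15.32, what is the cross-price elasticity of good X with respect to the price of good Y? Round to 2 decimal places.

-0.17

At P_X = 17.51 and P_Y = 15.32: Q_X = 1845.119.
∂Q_X/∂P_Y = -1.34P_Y = -1.34(15.32) = -20.5288.
ε = (∂Q_X/∂P_Y)(P_Y/Q_X) = -20.5288 × (15.32/1845.119) ≈ -0.17.
ε < 0: complements.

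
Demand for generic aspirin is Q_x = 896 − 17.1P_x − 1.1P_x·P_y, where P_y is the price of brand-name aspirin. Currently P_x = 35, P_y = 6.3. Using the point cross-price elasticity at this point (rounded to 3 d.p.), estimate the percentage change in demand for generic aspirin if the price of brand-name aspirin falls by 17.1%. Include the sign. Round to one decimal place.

75.5%

At P_x = 35, P_y = 6.3: Q_x = 54.95.
∂Q_x/∂P_y = -1.1P_x = -38.5000.
ε = (∂Q_x/∂P_y)(P_y/Q_x) = -38.5000 × 6.3/54.95 ≈ -4.414.
%ΔQ_x ≈ ε × %ΔP_y = -4.414 × (-17.1%) = 75.5%.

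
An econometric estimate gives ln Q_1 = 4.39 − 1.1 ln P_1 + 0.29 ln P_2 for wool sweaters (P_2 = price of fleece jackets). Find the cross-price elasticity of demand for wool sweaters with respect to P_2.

In a log-linear (constant-elasticity) demand function, the coefficient on ln P_2 is the cross-price elasticity.
ε = 0.29. Positive, so wool sweaters and fleece jackets are substitutes.

0.29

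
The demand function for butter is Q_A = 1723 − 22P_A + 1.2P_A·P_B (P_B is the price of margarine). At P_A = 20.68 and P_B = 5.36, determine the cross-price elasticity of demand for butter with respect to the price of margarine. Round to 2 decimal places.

0.09

At P_A = 20.68 and P_B = 5.36: Q_A = 1401.054.
∂Q_A/∂P_B = 1.2P_A = 1.2(20.68) = 24.8160.
ε = (∂Q_A/∂P_B)(P_B/Q_A) = 24.8160 × (5.36/1401.054) ≈ 0.09.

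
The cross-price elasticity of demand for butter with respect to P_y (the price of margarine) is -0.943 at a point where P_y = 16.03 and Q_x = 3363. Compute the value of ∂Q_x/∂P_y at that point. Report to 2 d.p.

ε = (∂Q_x/∂P_y)·(P_y/Q_x) ⇒ ∂Q_x/∂P_y = ε·Q_x/P_y = -0.943 × 3363/16.03 ≈ -197.84.

-197.84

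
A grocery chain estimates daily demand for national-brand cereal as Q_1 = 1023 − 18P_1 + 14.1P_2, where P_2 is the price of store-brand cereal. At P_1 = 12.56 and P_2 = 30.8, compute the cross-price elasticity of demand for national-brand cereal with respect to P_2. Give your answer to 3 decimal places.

At P_1 = 12.56 and P_2 = 30.8: Q_1 = 1231.2.
∂Q_1/∂P_2 = 14.1.
ε = (∂Q_1/∂P_2)(P_2/Q_1) = 14.1 × (30.8/1231.2) ≈ 0.353.
Since ε > 0, national-brand cereal and store-brand cereal are substitutes.

0.353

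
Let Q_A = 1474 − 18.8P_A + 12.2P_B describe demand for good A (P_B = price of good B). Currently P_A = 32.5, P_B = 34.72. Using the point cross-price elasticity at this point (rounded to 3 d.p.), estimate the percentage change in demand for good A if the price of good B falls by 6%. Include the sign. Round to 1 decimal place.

-2.0%

At P_A = 32.5, P_B = 34.72: Q_A = 1286.584.
∂Q_A/∂P_B = 12.2.
ε = (∂Q_A/∂P_B)(P_B/Q_A) = 12.2000 × 34.72/1286.584 ≈ 0.329.
%ΔQ_A ≈ ε × %ΔP_B = 0.329 × (-6%) = -2.0%.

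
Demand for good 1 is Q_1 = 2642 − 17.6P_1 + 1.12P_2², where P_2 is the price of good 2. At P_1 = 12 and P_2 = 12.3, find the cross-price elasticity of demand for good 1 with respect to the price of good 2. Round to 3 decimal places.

At P_1 = 12 and P_2 = 12.3: Q_1 = 2600.245.
∂Q_1/∂P_2 = 2.24P_2 = 2.24(12.3) = 27.5520.
ε = (∂Q_1/∂P_2)(P_2/Q_1) = 27.5520 × (12.3/2600.245) ≈ 0.130.
ε > 0: substitutes.

0.130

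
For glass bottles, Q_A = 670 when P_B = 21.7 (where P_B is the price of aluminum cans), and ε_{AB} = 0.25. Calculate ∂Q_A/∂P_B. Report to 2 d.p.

ε = (∂Q_A/∂P_B)·(P_B/Q_A) ⇒ ∂Q_A/∂P_B = ε·Q_A/P_B = 0.25 × 670/21.7 ≈ 7.72.

7.72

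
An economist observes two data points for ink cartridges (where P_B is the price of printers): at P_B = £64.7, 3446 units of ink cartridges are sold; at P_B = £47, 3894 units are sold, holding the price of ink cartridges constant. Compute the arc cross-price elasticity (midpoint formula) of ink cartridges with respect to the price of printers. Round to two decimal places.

ΔQ_A = 3894 − 3446 = 448; ΔP_B = 47 − 64.7 = -17.7.
Midpoints: Q̄_A = 3670.0, P̄_B = 55.85.
ε = (ΔQ_A/Q̄_A)/(ΔP_B/P̄_B) = (448/3670.0)/(-17.7/55.85) ≈ -0.39.

-0.39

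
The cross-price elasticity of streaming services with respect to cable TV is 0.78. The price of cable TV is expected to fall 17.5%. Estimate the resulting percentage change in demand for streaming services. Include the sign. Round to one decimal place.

%ΔQ ≈ ε × %ΔP of cable TV = 0.78 × (-17.5%) = -13.7%.

-13.7%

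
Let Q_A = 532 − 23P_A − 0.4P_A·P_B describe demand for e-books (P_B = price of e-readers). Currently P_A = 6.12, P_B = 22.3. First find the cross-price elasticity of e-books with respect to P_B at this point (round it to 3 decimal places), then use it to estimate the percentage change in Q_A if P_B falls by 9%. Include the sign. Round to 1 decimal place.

1.5%

At P_A = 6.12, P_B = 22.3: Q_A = 336.650.
∂Q_A/∂P_B = -0.4P_A = -2.4480.
ε = (∂Q_A/∂P_B)(P_B/Q_A) = -2.4480 × 22.3/336.650 ≈ -0.162.
%ΔQ_A ≈ ε × %ΔP_B = -0.162 × (-9%) = 1.5%.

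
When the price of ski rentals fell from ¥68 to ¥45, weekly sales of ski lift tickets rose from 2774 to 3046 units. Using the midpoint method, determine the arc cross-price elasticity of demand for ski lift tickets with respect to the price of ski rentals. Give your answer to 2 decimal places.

ΔQ_A = 3046 − 2774 = 272; ΔP_B = 45 − 68 = -23.
Midpoints: Q̄_A = 2910.0, P̄_B = 56.50.
ε = (ΔQ_A/Q̄_A)/(ΔP_B/P̄_B) = (272/2910.0)/(-23/56.50) ≈ -0.23.
ε < 0: ski lift tickets and ski rentals are complements.

-0.23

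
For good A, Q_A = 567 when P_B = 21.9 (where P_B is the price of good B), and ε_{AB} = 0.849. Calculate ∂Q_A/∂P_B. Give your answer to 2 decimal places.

ε = (∂Q_A/∂P_B)·(P_B/Q_A) ⇒ ∂Q_A/∂P_B = ε·Q_A/P_B = 0.849 × 567/21.9 ≈ 21.98.

21.98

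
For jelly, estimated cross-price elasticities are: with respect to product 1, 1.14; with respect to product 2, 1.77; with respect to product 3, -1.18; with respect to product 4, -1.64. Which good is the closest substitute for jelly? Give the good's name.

Substitutes have ε > 0. Among the positive values, 1.77 (product 2) is largest.

product 2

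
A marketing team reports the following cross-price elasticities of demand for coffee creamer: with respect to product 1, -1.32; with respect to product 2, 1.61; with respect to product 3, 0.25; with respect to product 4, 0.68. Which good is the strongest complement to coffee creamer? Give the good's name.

product 1

Complements have ε < 0. The most negative value is -1.32 (product 1).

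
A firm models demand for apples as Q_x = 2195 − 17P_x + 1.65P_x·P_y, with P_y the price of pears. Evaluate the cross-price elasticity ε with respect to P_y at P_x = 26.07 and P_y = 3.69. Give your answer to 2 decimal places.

0.08

At P_x = 26.07 and P_y = 3.69: Q_x = 1910.537.
∂Q_x/∂P_y = 1.65P_x = 1.65(26.07) = 43.0155.
ε = (∂Q_x/∂P_y)(P_y/Q_x) = 43.0155 × (3.69/1910.537) ≈ 0.08.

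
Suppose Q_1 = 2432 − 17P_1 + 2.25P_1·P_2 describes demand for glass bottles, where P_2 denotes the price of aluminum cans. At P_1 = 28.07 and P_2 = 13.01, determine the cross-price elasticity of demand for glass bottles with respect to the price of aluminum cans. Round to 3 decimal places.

0.296

At P_1 = 28.07 and P_2 = 13.01: Q_1 = 2776.489.
∂Q_1/∂P_2 = 2.25P_1 = 2.25(28.07) = 63.1575.
ε = (∂Q_1/∂P_2)(P_2/Q_1) = 63.1575 × (13.01/2776.489) ≈ 0.296.
ε > 0: substitutes.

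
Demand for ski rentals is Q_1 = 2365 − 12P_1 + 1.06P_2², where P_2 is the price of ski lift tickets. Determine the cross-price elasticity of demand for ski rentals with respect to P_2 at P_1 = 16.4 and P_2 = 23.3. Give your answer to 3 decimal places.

At P_1 = 16.4 and P_2 = 23.3: Q_1 = 2743.663.
∂Q_1/∂P_2 = 2.12P_2 = 2.12(23.3) = 49.3960.
ε = (∂Q_1/∂P_2)(P_2/Q_1) = 49.3960 × (23.3/2743.663) ≈ 0.419.
ε > 0: substitutes.

0.419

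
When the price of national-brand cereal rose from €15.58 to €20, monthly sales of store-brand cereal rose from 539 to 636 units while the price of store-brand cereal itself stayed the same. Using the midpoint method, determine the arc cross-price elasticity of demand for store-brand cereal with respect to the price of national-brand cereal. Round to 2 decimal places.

ΔQ_A = 636 − 539 = 97; ΔP_B = 20 − 15.58 = 4.42.
Midpoints: Q̄_A = 587.5, P̄_B = 17.79.
ε = (ΔQ_A/Q̄_A)/(ΔP_B/P̄_B) = (97/587.5)/(4.42/17.79) ≈ 0.66.
ε > 0: store-brand cereal and national-brand cereal are substitutes.

0.66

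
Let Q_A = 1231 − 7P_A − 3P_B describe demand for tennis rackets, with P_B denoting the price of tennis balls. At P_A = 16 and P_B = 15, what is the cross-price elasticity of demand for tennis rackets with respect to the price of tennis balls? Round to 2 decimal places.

-0.04

At P_A = 16 and P_B = 15: Q_A = 1074.
∂Q_A/∂P_B = -3.
ε = (∂Q_A/∂P_B)(P_B/Q_A) = -3 × (15/1074) ≈ -0.04.
Since ε < 0, tennis rackets and tennis balls are complements.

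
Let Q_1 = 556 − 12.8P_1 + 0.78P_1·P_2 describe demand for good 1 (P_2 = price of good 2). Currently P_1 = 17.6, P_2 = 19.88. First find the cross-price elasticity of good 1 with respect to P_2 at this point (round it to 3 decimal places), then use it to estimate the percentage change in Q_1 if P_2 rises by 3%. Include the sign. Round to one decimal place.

At P_1 = 17.6, P_2 = 19.88: Q_1 = 603.633.
∂Q_1/∂P_2 = 0.78P_1 = 13.7280.
ε = (∂Q_1/∂P_2)(P_2/Q_1) = 13.7280 × 19.88/603.633 ≈ 0.452.
%ΔQ_1 ≈ ε × %ΔP_2 = 0.452 × (3%) = 1.4%.

1.4%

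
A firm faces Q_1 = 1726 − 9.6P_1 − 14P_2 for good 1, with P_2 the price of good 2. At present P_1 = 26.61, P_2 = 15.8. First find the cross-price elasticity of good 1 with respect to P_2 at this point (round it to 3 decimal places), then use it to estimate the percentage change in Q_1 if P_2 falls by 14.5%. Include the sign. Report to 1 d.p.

2.6%

At P_1 = 26.61, P_2 = 15.8: Q_1 = 1249.344.
∂Q_1/∂P_2 = -14.
ε = (∂Q_1/∂P_2)(P_2/Q_1) = -14.0000 × 15.8/1249.344 ≈ -0.177.
%ΔQ_1 ≈ ε × %ΔP_2 = -0.177 × (-14.5%) = 2.6%.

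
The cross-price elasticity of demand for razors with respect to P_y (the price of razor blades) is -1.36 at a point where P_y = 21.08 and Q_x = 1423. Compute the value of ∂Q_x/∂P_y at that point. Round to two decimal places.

ε = (∂Q_x/∂P_y)·(P_y/Q_x) ⇒ ∂Q_x/∂P_y = ε·Q_x/P_y = -1.36 × 1423/21.08 ≈ -91.81.

-91.81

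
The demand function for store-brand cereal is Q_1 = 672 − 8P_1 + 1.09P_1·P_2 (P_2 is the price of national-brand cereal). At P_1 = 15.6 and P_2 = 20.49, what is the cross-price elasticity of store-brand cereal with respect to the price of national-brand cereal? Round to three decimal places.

At P_1 = 15.6 and P_2 = 20.49: Q_1 = 895.612.
∂Q_1/∂P_2 = 1.09P_1 = 1.09(15.6) = 17.0040.
ε = (∂Q_1/∂P_2)(P_2/Q_1) = 17.0040 × (20.49/895.612) ≈ 0.389.
ε > 0: substitutes.

0.389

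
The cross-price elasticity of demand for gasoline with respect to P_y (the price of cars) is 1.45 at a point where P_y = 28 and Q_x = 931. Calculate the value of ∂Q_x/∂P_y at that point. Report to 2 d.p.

ε = (∂Q_x/∂P_y)·(P_y/Q_x) ⇒ ∂Q_x/∂P_y = ε·Q_x/P_y = 1.45 × 931/28 ≈ 48.21.

48.21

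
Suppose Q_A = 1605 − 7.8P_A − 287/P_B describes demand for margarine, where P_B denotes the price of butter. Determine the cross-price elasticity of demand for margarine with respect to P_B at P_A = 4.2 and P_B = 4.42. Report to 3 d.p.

0.043

At P_A = 4.2 and P_B = 4.42: Q_A = 1507.308.
∂Q_A/∂P_B = 287/P_B² = 14.6905.
ε = (∂Q_A/∂P_B)(P_B/Q_A) = 14.6905 × (4.42/1507.308) ≈ 0.043.
ε > 0: substitutes.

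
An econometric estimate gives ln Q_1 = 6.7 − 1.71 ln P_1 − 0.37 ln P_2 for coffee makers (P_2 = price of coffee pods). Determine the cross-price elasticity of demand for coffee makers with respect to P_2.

In a log-linear (constant-elasticity) demand function, the coefficient on ln P_2 is the cross-price elasticity.
ε = -0.37. Negative, so coffee makers and coffee pods are complements.

-0.37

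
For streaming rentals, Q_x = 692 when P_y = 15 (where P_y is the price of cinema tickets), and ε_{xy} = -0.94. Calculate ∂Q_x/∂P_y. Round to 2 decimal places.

-43.37

ε = (∂Q_x/∂P_y)·(P_y/Q_x) ⇒ ∂Q_x/∂P_y = ε·Q_x/P_y = -0.94 × 692/15 ≈ -43.37.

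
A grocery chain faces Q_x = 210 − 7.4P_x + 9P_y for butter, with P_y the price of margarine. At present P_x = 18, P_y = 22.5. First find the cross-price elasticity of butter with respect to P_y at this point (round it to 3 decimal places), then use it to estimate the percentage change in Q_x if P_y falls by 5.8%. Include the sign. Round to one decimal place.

-4.2%

At P_x = 18, P_y = 22.5: Q_x = 279.3.
∂Q_x/∂P_y = 9.
ε = (∂Q_x/∂P_y)(P_y/Q_x) = 9.0000 × 22.5/279.3 ≈ 0.725.
%ΔQ_x ≈ ε × %ΔP_y = 0.725 × (-5.8%) = -4.2%.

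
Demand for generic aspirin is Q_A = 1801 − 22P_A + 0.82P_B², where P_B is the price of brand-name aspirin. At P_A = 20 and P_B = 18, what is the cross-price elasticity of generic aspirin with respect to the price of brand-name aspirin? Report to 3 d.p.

0.327

At P_A = 20 and P_B = 18: Q_A = 1626.68.
∂Q_A/∂P_B = 1.64P_B = 1.64(18) = 29.5200.
ε = (∂Q_A/∂P_B)(P_B/Q_A) = 29.5200 × (18/1626.68) ≈ 0.327.
ε > 0: substitutes.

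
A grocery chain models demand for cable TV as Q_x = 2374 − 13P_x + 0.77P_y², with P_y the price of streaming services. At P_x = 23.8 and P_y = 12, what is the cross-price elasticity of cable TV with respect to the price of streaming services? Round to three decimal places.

0.102

At P_x = 23.8 and P_y = 12: Q_x = 2175.48.
∂Q_x/∂P_y = 1.54P_y = 1.54(12) = 18.4800.
ε = (∂Q_x/∂P_y)(P_y/Q_x) = 18.4800 × (12/2175.48) ≈ 0.102.
ε > 0: substitutes.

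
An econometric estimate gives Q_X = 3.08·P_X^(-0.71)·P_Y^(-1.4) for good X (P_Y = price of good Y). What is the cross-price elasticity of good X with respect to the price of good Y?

In a log-linear (constant-elasticity) demand function, the coefficient on the exponent of P_Y is the cross-price elasticity.
ε = -1.40. Negative, so good X and good Y are complements.

-1.40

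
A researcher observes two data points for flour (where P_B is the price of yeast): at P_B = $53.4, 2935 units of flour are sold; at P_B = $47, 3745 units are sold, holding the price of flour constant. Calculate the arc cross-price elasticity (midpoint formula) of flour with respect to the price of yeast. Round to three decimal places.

ΔQ_A = 3745 − 2935 = 810; ΔP_B = 47 − 53.4 = -6.4.
Midpoints: Q̄_A = 3340.0, P̄_B = 50.20.
ε = (ΔQ_A/Q̄_A)/(ΔP_B/P̄_B) = (810/3340.0)/(-6.4/50.20) ≈ -1.902.

-1.902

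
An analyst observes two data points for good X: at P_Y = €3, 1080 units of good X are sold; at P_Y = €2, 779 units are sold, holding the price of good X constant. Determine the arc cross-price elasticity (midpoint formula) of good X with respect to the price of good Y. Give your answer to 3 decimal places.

0.810

ΔQ_X = 779 − 1080 = -301; ΔP_Y = 2 − 3 = -1.
Midpoints: Q̄_X = 929.5, P̄_Y = 2.50.
ε = (ΔQ_X/Q̄_X)/(ΔP_Y/P̄_Y) = (-301/929.5)/(-1/2.50) ≈ 0.810.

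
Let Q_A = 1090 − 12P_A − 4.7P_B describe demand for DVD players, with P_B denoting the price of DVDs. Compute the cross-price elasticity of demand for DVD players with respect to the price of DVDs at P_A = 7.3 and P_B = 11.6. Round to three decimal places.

At P_A = 7.3 and P_B = 11.6: Q_A = 947.88.
∂Q_A/∂P_B = -4.7.
ε = (∂Q_A/∂P_B)(P_B/Q_A) = -4.7 × (11.6/947.88) ≈ -0.058.

-0.058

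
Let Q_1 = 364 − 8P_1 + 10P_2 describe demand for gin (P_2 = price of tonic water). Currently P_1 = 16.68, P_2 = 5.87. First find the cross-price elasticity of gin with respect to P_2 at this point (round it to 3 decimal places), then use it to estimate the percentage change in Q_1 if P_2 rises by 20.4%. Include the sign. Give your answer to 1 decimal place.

4.1%

At P_1 = 16.68, P_2 = 5.87: Q_1 = 289.26.
∂Q_1/∂P_2 = 10.
ε = (∂Q_1/∂P_2)(P_2/Q_1) = 10.0000 × 5.87/289.26 ≈ 0.203.
%ΔQ_1 ≈ ε × %ΔP_2 = 0.203 × (20.4%) = 4.1%.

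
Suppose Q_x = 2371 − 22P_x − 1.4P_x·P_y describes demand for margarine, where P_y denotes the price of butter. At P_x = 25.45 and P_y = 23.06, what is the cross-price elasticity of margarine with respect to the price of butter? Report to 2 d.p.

-0.83

At P_x = 25.45 and P_y = 23.06: Q_x = 989.472.
∂Q_x/∂P_y = -1.4P_x = -1.4(25.45) = -35.6300.
ε = (∂Q_x/∂P_y)(P_y/Q_x) = -35.6300 × (23.06/989.472) ≈ -0.83.
ε < 0: complements.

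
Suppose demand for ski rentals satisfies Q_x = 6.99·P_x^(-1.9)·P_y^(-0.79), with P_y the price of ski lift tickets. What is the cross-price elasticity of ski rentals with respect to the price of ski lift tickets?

-0.79

In a log-linear (constant-elasticity) demand function, the coefficient on the exponent of P_y is the cross-price elasticity.
ε = -0.79. Negative, so ski rentals and ski lift tickets are complements.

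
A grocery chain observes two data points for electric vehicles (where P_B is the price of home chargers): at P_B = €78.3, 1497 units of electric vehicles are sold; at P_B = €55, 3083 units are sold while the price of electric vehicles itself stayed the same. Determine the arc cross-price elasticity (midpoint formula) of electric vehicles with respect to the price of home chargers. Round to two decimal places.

ΔQ_A = 3083 − 1497 = 1586; ΔP_B = 55 − 78.3 = -23.3.
Midpoints: Q̄_A = 2290.0, P̄_B = 66.65.
ε = (ΔQ_A/Q̄_A)/(ΔP_B/P̄_B) = (1586/2290.0)/(-23.3/66.65) ≈ -1.98.

-1.98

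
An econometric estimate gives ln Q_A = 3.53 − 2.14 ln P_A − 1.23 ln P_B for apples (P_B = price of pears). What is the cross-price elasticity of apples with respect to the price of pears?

In a log-linear (constant-elasticity) demand function, the coefficient on ln P_B is the cross-price elasticity.
ε = -1.23. Negative, so apples and pears are complements.

-1.23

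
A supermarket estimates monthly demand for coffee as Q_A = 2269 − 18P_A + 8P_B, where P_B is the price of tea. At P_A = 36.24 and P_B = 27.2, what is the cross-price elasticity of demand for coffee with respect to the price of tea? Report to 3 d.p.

At P_A = 36.24 and P_B = 27.2: Q_A = 1834.28.
∂Q_A/∂P_B = 8.
ε = (∂Q_A/∂P_B)(P_B/Q_A) = 8 × (27.2/1834.28) ≈ 0.119.

0.119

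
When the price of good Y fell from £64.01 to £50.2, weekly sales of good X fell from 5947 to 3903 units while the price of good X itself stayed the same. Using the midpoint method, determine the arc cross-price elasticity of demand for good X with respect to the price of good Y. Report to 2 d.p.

ΔQ_X = 3903 − 5947 = -2044; ΔP_Y = 50.2 − 64.01 = -13.81.
Midpoints: Q̄_X = 4925.0, P̄_Y = 57.11.
ε = (ΔQ_X/Q̄_X)/(ΔP_Y/P̄_Y) = (-2044/4925.0)/(-13.81/57.11) ≈ 1.72.

1.72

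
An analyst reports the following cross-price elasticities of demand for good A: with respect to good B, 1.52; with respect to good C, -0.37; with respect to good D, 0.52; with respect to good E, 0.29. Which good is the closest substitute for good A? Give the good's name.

Substitutes have ε > 0. Among the positive values, 1.52 (good B) is largest.

good B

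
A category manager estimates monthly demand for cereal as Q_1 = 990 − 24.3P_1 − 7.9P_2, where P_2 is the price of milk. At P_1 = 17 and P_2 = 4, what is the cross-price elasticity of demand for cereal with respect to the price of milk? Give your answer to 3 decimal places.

At P_1 = 17 and P_2 = 4: Q_1 = 545.3.
∂Q_1/∂P_2 = -7.9.
ε = (∂Q_1/∂P_2)(P_2/Q_1) = -7.9 × (4/545.3) ≈ -0.058.

-0.058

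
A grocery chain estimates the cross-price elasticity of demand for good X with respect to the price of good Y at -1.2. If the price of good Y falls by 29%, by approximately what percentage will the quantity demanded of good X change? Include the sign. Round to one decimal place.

%ΔQ ≈ ε × %ΔP of good Y = -1.2 × (-29%) = 34.8%.
Demand for good X rises by about 34.8%.

34.8%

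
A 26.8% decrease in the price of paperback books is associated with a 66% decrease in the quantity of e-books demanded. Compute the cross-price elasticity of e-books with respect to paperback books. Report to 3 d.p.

ε = (%ΔQ of e-books) / (%ΔP of paperback books) = (-66%) / (-26.8%) ≈ 2.463.
Positive cross-price elasticity: substitutes.

2.463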